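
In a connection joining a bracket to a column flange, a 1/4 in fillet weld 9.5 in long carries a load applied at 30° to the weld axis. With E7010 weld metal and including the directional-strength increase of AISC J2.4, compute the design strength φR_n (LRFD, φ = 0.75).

E70XX → F_EXX = 70 ksi.
t_e = 0.707 × 0.25 = 0.1767 in; A_we = 0.1767 × 9.5 = 1.679 in².
Directional factor: 1.0 + 0.5 sin^1.5(30°) = 1.177.
F_nw = 0.6 × 70 × 1.177 = 49.42 ksi.
φR_n = 0.75 × 49.42 × 1.679 = 62.24 kips.

φR_n ≈ 62.2 kips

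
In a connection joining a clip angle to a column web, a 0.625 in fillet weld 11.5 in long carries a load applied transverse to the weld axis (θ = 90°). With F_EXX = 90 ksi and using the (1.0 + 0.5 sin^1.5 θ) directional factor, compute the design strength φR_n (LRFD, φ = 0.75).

t_e = 0.707 × 0.625 = 0.4419 in; A_we = 0.4419 × 11.5 = 5.082 in².
Directional factor: 1.0 + 0.5 sin^1.5(90°) = 1.5.
F_nw = 0.6 × 90 × 1.5 = 81 ksi.
φR_n = 0.75 × 81 × 5.082 = 308.7 kip.

φR_n ≈ 309 kip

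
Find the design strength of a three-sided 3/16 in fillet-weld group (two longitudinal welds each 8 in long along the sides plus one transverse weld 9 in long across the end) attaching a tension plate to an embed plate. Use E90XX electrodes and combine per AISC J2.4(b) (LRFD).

E90XX → F_EXX = 90 ksi.
t_e = 0.707 × 0.1875 = 0.1326 in.
R_nwl = 0.6 × 90 × 0.1326 × 16 = 114.5 kips (longitudinal, 2 welds).
R_nwt = 0.6 × 90 × 0.1326 × 9 = 64.43 kips (transverse, base value).
(i) R_nwl + R_nwt = 179 kips; (ii) 0.85 R_nwl + 1.5 R_nwt = 194 kips.
R_n = max = 194 kips [governs: (ii)]; φR_n = 145.5 kips.

φR_n ≈ 145 kips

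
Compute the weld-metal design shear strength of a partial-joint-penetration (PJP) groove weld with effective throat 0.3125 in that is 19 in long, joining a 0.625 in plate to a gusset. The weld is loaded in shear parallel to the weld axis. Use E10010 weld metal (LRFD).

E100XX → F_EXX = 100 ksi.
Effective throat (given) t_e = 0.3125 in.
A_we = 0.3125 × 19 = 5.938 in².
F_nw = 0.6 F_EXX = 60 ksi.
φR_n = 0.75 × 60 × 5.938 = 267.2 kips.

φR_n ≈ 267 kips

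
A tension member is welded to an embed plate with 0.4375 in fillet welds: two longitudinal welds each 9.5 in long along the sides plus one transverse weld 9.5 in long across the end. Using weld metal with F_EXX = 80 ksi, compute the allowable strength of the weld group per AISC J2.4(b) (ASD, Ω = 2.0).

t_e = 0.707 × 0.4375 = 0.3093 in.
R_nwl = 0.6 × 80 × 0.3093 × 19 = 282.1 kip (longitudinal, 2 welds).
R_nwt = 0.6 × 80 × 0.3093 × 9.5 = 141 kip (transverse, base value).
(i) R_nwl + R_nwt = 423.1 kip; (ii) 0.85 R_nwl + 1.5 R_nwt = 451.3 kip.
R_n = max = 451.3 kip [governs: (ii)]; R_n/Ω = 225.7 kip.

R_n/Ω ≈ 226 kip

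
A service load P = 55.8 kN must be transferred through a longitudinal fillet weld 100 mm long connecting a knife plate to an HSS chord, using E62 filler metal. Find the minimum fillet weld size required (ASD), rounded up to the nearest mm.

E62XX → F_EXX = 620 MPa.
Total weld length L = 100 mm.
Required throat t_e = P × Ω / (0.6 F_EXX × L) = 55.8 × 2.0 / (0.6 × 620 × 100 × 10⁻³) = 3 mm.
Required leg w = t_e / 0.707 = 4.243 mm → use 5 mm.

w = 5 mm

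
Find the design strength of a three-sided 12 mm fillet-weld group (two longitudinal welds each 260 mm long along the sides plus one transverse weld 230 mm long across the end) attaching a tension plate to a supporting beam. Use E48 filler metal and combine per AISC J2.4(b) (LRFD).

E48XX → F_EXX = 480 MPa.
t_e = 0.707 × 12 = 8.484 mm.
R_nwl = 0.6 × 480 × 8.484 × 520 × 10⁻³ = 1271 kN (longitudinal, 2 welds).
R_nwt = 0.6 × 480 × 8.484 × 230 × 10⁻³ = 562 kN (transverse, base value).
(i) R_nwl + R_nwt = 1833 kN; (ii) 0.85 R_nwl + 1.5 R_nwt = 1923 kN.
R_n = max = 1923 kN [governs: (ii)]; φR_n = 1442 kN.

φR_n ≈ 1440 kN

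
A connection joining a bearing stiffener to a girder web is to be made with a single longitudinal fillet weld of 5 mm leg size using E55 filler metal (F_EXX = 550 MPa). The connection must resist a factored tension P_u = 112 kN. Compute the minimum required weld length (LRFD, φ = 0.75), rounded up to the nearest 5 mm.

L = 130 mm

Throat t_e = 0.707 × 5 = 3.535 mm.
φr_n = 0.75 × 0.6 × 550 × 3.535 × 10⁻³ = 0.8749 kN/mm.
L_req = P_u / φr_n = 112 / 0.8749 = 128 mm total.
Round up → use L = 130 mm.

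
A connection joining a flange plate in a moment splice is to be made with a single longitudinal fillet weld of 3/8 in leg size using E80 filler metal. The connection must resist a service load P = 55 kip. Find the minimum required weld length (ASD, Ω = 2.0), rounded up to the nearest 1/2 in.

E80XX → F_EXX = 80 ksi.
Throat t_e = 0.707 × 0.375 = 0.2651 in.
r_n/Ω = (0.6 × 80 × 0.2651) / 2.0 = 6.363 kip/in.
L_req = P / (r_n/Ω) = 55 / 6.363 = 8.644 in total.
Round up → use L = 9 in.

L = 9 in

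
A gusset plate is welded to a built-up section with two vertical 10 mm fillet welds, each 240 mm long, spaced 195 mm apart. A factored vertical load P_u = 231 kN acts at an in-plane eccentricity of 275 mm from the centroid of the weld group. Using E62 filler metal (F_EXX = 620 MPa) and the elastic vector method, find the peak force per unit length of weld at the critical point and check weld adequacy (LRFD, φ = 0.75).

Total weld length L_w = 480 mm. Treat welds as unit-width lines.
Polar moment about centroid: J = 2[d³/12 + d(b/2)²] = 2[240³/12 + 240×97.5²] = 6867000 mm³.
Direct shear f_v = P/L_w = 231×10³ / 480 = 481.2 N/mm (vertical).
Torsion M = P·e = 231×10³ × 275 = 63525000 N·mm.
Critical point at (x, y) = (97.5, 120) from centroid. f_tx = M·y/J = 1110 N/mm; f_ty = M·x/J = 901.9 N/mm.
Resultant f_max = √[f_tx² + (f_v + f_ty)²] = √[1110² + (481.2 + 901.9)²] = 1774 N/mm.
Capacity per unit length: φr_n = 0.75 × 0.6 × 620 × (0.707 × 10) = 1973 N/mm.
1774 ≤ 1973 → adequate.

f_max ≈ 1770 N/mm; adequate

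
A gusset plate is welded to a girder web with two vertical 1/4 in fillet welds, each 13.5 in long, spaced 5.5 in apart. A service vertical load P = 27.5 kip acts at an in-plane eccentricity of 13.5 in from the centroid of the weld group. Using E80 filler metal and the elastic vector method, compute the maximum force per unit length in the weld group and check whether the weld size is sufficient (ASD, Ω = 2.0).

f_max ≈ 4.88 kip/in; NOT adequate

E80XX → F_EXX = 80 ksi.
Total weld length L_w = 27 in. Treat welds as unit-width lines.
Polar moment about centroid: J = 2[d³/12 + d(b/2)²] = 2[13.5³/12 + 13.5×2.75²] = 614.2 in³.
Direct shear f_v = P/L_w = 27.5 / 27 = 1.019 kip/in (vertical).
Torsion M = P·e = 27.5 × 13.5 = 371.25 kip·in.
Critical point at (x, y) = (2.75, 6.75) from centroid. f_tx = M·y/J = 4.08 kip/in; f_ty = M·x/J = 1.662 kip/in.
Resultant f_max = √[f_tx² + (f_v + f_ty)²] = √[4.08² + (1.019 + 1.662)²] = 4.882 kip/in.
Capacity per unit length: r_n/Ω = (1/2.0) × 0.6 × 80 × (0.707 × 0.25) = 4.242 kip/in.
4.882 > 4.242 → NOT adequate.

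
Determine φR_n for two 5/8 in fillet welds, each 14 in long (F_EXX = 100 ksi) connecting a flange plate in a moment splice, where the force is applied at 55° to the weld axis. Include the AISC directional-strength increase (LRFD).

φR_n ≈ 763 kip

t_e = 0.707 × 0.625 = 0.4419 in; A_we = 0.4419 × 28 = 12.37 in².
Directional factor: 1.0 + 0.5 sin^1.5(55°) = 1.371.
F_nw = 0.6 × 100 × 1.371 = 82.24 ksi.
φR_n = 0.75 × 82.24 × 12.37 = 763.2 kip.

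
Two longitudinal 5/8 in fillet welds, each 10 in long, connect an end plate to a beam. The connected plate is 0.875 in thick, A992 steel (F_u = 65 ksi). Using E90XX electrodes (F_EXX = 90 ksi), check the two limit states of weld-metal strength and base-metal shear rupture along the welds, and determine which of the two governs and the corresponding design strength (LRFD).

t_e = 0.707 × 0.625 = 0.4419 in; L = 20 in.
Weld metal: φR_n = 0.75 × 0.6 × 90 × 0.4419 × 20 = 357.9 kip.
Base metal (shear rupture): φR_n = 0.75 × 0.6 × 65 × 0.875 × 20 = 511.9 kip.
Governing: weld metal.

φR_n ≈ 358 kip (weld metal governs)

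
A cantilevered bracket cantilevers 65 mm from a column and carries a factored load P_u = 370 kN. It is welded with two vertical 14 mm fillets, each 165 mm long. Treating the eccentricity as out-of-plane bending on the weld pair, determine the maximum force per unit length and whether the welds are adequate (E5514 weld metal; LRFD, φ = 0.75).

f_max ≈ 2880 N/mm; NOT adequate

E55XX → F_EXX = 550 MPa.
L_w = 2 × 165 = 330 mm; section modulus (unit throat) S = 2 × L²/6 = 9075 mm².
Direct shear f_v = P/L_w = 370×10³/330 = 1121 N/mm.
Moment M = P × e = 370×10³ × 65 = 24050000 N·mm; bending f_b = M/S = 2650 N/mm.
f_max = √(f_v² + f_b²) = √(1121² + 2650²) = 2878 N/mm.
φr_n = 0.75 × 0.6 × 550 × (0.707 × 14) = 2450 N/mm → NOT adequate.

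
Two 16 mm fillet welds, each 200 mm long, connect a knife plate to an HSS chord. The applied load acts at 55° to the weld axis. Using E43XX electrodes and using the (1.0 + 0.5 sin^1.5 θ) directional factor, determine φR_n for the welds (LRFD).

E43XX → F_EXX = 430 MPa.
t_e = 0.707 × 16 = 11.31 mm; A_we = 11.31 × 400 = 4525 mm².
Directional factor: 1.0 + 0.5 sin^1.5(55°) = 1.371.
F_nw = 0.6 × 430 × 1.371 = 353.6 MPa.
φR_n = 0.75 × 353.6 × 4525 × 10⁻³ = 1200 kN.

φR_n ≈ 1200 kN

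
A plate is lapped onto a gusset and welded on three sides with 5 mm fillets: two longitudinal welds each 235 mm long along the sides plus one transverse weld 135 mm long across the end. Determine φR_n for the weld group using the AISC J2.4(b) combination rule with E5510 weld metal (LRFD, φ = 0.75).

E55XX → F_EXX = 550 MPa.
t_e = 0.707 × 5 = 3.535 mm.
R_nwl = 0.6 × 550 × 3.535 × 470 × 10⁻³ = 548.3 kN (longitudinal, 2 welds).
R_nwt = 0.6 × 550 × 3.535 × 135 × 10⁻³ = 157.5 kN (transverse, base value).
(i) R_nwl + R_nwt = 705.8 kN; (ii) 0.85 R_nwl + 1.5 R_nwt = 702.3 kN.
R_n = max = 705.8 kN [governs: (i)]; φR_n = 529.3 kN.

φR_n ≈ 529 kN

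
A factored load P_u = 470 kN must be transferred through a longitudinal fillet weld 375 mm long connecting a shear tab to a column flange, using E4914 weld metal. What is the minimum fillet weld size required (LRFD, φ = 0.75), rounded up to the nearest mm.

w = 9 mm

E49XX → F_EXX = 490 MPa.
Total weld length L = 375 mm.
Required throat t_e = P_u / (φ × 0.6 F_EXX × L) = 470 / (0.75 × 0.6 × 490 × 375 × 10⁻³) = 5.684 mm.
Required leg w = t_e / 0.707 = 8.04 mm → use 9 mm.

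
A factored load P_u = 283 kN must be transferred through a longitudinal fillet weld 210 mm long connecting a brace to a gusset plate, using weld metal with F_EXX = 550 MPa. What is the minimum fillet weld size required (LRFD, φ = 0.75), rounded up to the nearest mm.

w = 8 mm

Total weld length L = 210 mm.
Required throat t_e = P_u / (φ × 0.6 F_EXX × L) = 283 / (0.75 × 0.6 × 550 × 210 × 10⁻³) = 5.445 mm.
Required leg w = t_e / 0.707 = 7.701 mm → use 8 mm.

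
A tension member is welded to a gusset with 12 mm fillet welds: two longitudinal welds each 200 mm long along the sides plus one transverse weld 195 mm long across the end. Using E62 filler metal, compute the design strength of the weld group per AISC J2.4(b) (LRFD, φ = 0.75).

E62XX → F_EXX = 620 MPa.
t_e = 0.707 × 12 = 8.484 mm.
R_nwl = 0.6 × 620 × 8.484 × 400 × 10⁻³ = 1262 kN (longitudinal, 2 welds).
R_nwt = 0.6 × 620 × 8.484 × 195 × 10⁻³ = 615.4 kN (transverse, base value).
(i) R_nwl + R_nwt = 1878 kN; (ii) 0.85 R_nwl + 1.5 R_nwt = 1996 kN.
R_n = max = 1996 kN [governs: (ii)]; φR_n = 1497 kN.

φR_n ≈ 1500 kN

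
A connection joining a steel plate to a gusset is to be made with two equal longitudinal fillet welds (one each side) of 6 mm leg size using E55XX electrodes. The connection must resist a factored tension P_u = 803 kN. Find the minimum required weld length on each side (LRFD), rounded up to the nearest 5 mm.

L = 385 mm on each side

E55XX → F_EXX = 550 MPa.
Throat t_e = 0.707 × 6 = 4.242 mm.
φr_n = 0.75 × 0.6 × 550 × 4.242 × 10⁻³ = 1.05 kN/mm.
L_req = P_u / φr_n = 803 / 1.05 = 764.8 mm total.
Per side: 764.8 / 2 = 382.4 mm.
Round up → use L = 385 mm on each side.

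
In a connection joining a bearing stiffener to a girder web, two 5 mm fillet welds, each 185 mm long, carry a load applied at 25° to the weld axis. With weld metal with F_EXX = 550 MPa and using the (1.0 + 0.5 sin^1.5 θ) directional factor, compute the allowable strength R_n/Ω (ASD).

R_n/Ω ≈ 245 kN

t_e = 0.707 × 5 = 3.535 mm; A_we = 3.535 × 370 = 1308 mm².
Directional factor: 1.0 + 0.5 sin^1.5(25°) = 1.137.
F_nw = 0.6 × 550 × 1.137 = 375.3 MPa.
R_n/Ω = (375.3 × 1308) / 2.0 × 10⁻³ = 245.5 kN.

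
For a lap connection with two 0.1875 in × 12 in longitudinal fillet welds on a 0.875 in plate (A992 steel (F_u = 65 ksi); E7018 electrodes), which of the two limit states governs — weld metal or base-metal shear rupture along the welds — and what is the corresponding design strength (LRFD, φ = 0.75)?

φR_n ≈ 100 kip (weld metal governs)

E70XX → F_EXX = 70 ksi.
t_e = 0.707 × 0.1875 = 0.1326 in; L = 24 in.
Weld metal: φR_n = 0.75 × 0.6 × 70 × 0.1326 × 24 = 100.2 kip.
Base metal (shear rupture): φR_n = 0.75 × 0.6 × 65 × 0.875 × 24 = 614.2 kip.
Governing: weld metal.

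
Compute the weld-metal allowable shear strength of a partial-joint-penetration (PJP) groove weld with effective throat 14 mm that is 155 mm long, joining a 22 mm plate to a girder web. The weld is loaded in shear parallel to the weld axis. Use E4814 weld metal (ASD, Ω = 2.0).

R_n/Ω ≈ 312 kN

E48XX → F_EXX = 480 MPa.
Effective throat (given) t_e = 14 mm.
A_we = 14 × 155 = 2170 mm².
F_nw = 0.6 F_EXX = 288 MPa.
R_n/Ω = (288 × 2170) / 2.0 × 10⁻³ = 312.5 kN.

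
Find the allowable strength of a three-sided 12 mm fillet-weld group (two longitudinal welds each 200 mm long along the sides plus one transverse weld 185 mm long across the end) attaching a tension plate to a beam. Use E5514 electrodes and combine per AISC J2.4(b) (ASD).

R_n/Ω ≈ 864 kN

E55XX → F_EXX = 550 MPa.
t_e = 0.707 × 12 = 8.484 mm.
R_nwl = 0.6 × 550 × 8.484 × 400 × 10⁻³ = 1120 kN (longitudinal, 2 welds).
R_nwt = 0.6 × 550 × 8.484 × 185 × 10⁻³ = 517.9 kN (transverse, base value).
(i) R_nwl + R_nwt = 1638 kN; (ii) 0.85 R_nwl + 1.5 R_nwt = 1729 kN.
R_n = max = 1729 kN [governs: (ii)]; R_n/Ω = 864.4 kN.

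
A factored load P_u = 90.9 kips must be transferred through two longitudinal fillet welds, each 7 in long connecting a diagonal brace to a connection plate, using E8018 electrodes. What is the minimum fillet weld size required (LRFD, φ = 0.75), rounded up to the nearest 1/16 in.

E80XX → F_EXX = 80 ksi.
Total weld length L = 14 in.
Required throat t_e = P_u / (φ × 0.6 F_EXX × L) = 90.9 / (0.75 × 0.6 × 80 × 14) = 0.1804 in.
Required leg w = t_e / 0.707 = 0.2551 in → use 5/16 in.

w = 5/16 in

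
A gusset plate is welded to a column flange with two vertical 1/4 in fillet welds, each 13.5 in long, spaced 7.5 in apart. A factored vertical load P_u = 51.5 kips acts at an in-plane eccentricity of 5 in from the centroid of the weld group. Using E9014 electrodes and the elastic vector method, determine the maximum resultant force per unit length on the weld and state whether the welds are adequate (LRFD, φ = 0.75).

f_max ≈ 3.83 kip/in; adequate

E90XX → F_EXX = 90 ksi.
Total weld length L_w = 27 in. Treat welds as unit-width lines.
Polar moment about centroid: J = 2[d³/12 + d(b/2)²] = 2[13.5³/12 + 13.5×3.75²] = 789.8 in³.
Direct shear f_v = P/L_w = 51.5 / 27 = 1.907 kip/in (vertical).
Torsion M = P·e = 51.5 × 5 = 257.5 kip·in.
Critical point at (x, y) = (3.75, 6.75) from centroid. f_tx = M·y/J = 2.201 kip/in; f_ty = M·x/J = 1.223 kip/in.
Resultant f_max = √[f_tx² + (f_v + f_ty)²] = √[2.201² + (1.907 + 1.223)²] = 3.826 kip/in.
Capacity per unit length: φr_n = 0.75 × 0.6 × 90 × (0.707 × 0.25) = 7.158 kip/in.
3.826 ≤ 7.158 → adequate.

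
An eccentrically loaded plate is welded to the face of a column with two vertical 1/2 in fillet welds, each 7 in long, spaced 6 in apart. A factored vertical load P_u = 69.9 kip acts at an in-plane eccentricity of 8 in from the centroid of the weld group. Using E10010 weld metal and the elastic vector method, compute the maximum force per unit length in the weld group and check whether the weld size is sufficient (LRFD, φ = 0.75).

E100XX → F_EXX = 100 ksi.
Total weld length L_w = 14 in. Treat welds as unit-width lines.
Polar moment about centroid: J = 2[d³/12 + d(b/2)²] = 2[7³/12 + 7×3²] = 183.2 in³.
Direct shear f_v = P/L_w = 69.9 / 14 = 4.993 kip/in (vertical).
Torsion M = P·e = 69.9 × 8 = 559.2 kip·in.
Critical point at (x, y) = (3, 3.5) from centroid. f_tx = M·y/J = 10.69 kip/in; f_ty = M·x/J = 9.159 kip/in.
Resultant f_max = √[f_tx² + (f_v + f_ty)²] = √[10.69² + (4.993 + 9.159)²] = 17.73 kip/in.
Capacity per unit length: φr_n = 0.75 × 0.6 × 100 × (0.707 × 0.5) = 15.91 kip/in.
17.73 > 15.91 → NOT adequate.

f_max ≈ 17.7 kip/in; NOT adequate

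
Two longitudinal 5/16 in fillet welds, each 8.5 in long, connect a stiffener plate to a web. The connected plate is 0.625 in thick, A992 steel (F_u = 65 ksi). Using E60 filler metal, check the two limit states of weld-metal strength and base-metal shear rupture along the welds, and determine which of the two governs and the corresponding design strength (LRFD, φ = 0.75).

φR_n ≈ 101 kip (weld metal governs)

E60XX → F_EXX = 60 ksi.
t_e = 0.707 × 0.3125 = 0.2209 in; L = 17 in.
Weld metal: φR_n = 0.75 × 0.6 × 60 × 0.2209 × 17 = 101.4 kip.
Base metal (shear rupture): φR_n = 0.75 × 0.6 × 65 × 0.625 × 17 = 310.8 kip.
Governing: weld metal.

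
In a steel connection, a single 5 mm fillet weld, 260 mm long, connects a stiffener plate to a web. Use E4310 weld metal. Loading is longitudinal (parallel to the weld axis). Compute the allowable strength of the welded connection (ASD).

R_n/Ω ≈ 119 kN

E43XX → F_EXX = 430 MPa.
Effective throat t_e = 0.707 × 5 = 3.535 mm.
Total length L = 260 mm; A_we = 3.535 × 260 = 919.1 mm².
F_nw = 0.6 F_EXX = 0.6 × 430 = 258 MPa.
R_n = 258 × 919.1 × 10⁻³ = 237.1 kN; R_n/Ω = 237.1/2.0 = 118.6 kN.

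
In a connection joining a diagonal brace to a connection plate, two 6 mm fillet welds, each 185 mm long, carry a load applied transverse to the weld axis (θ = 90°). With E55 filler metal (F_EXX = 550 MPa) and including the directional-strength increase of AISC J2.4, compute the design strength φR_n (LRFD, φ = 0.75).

t_e = 0.707 × 6 = 4.242 mm; A_we = 4.242 × 370 = 1570 mm².
Directional factor: 1.0 + 0.5 sin^1.5(90°) = 1.5.
F_nw = 0.6 × 550 × 1.5 = 495 MPa.
φR_n = 0.75 × 495 × 1570 × 10⁻³ = 582.7 kN.

φR_n ≈ 583 kN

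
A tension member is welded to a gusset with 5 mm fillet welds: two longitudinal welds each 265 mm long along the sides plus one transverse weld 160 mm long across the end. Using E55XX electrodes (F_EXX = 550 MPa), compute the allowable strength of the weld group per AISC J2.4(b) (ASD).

R_n/Ω ≈ 403 kN

t_e = 0.707 × 5 = 3.535 mm.
R_nwl = 0.6 × 550 × 3.535 × 530 × 10⁻³ = 618.3 kN (longitudinal, 2 welds).
R_nwt = 0.6 × 550 × 3.535 × 160 × 10⁻³ = 186.6 kN (transverse, base value).
(i) R_nwl + R_nwt = 804.9 kN; (ii) 0.85 R_nwl + 1.5 R_nwt = 805.5 kN.
R_n = max = 805.5 kN [governs: (ii)]; R_n/Ω = 402.8 kN.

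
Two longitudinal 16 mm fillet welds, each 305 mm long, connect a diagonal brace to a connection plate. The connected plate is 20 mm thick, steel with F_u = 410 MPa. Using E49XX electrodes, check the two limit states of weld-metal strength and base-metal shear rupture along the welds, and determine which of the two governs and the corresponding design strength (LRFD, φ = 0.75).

φR_n ≈ 1520 kN (weld metal governs)

E49XX → F_EXX = 490 MPa.
t_e = 0.707 × 16 = 11.31 mm; L = 610 mm.
Weld metal: φR_n = 0.75 × 0.6 × 490 × 11.31 × 610 × 10⁻³ = 1522 kN.
Base metal (shear rupture): φR_n = 0.75 × 0.6 × 410 × 20 × 610 × 10⁻³ = 2251 kN.
Governing: weld metal.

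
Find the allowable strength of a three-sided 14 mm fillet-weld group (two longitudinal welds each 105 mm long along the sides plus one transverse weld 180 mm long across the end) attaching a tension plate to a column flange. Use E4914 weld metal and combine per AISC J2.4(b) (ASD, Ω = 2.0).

E49XX → F_EXX = 490 MPa.
t_e = 0.707 × 14 = 9.898 mm.
R_nwl = 0.6 × 490 × 9.898 × 210 × 10⁻³ = 611.1 kN (longitudinal, 2 welds).
R_nwt = 0.6 × 490 × 9.898 × 180 × 10⁻³ = 523.8 kN (transverse, base value).
(i) R_nwl + R_nwt = 1135 kN; (ii) 0.85 R_nwl + 1.5 R_nwt = 1305 kN.
R_n = max = 1305 kN [governs: (ii)]; R_n/Ω = 652.6 kN.

R_n/Ω ≈ 653 kN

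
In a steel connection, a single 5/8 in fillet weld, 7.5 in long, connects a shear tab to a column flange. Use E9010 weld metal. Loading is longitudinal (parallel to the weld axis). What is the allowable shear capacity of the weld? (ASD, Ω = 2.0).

R_n/Ω ≈ 89.5 kips

E90XX → F_EXX = 90 ksi.
Effective throat t_e = 0.707 × 0.625 = 0.4419 in.
Total length L = 7.5 in; A_we = 0.4419 × 7.5 = 3.314 in².
F_nw = 0.6 F_EXX = 0.6 × 90 = 54 ksi.
R_n = 54 × 3.314 = 179 kips; R_n/Ω = 179/2.0 = 89.48 kips.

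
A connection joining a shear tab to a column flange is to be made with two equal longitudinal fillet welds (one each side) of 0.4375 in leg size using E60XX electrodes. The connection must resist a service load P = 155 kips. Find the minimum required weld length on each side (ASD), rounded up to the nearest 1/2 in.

E60XX → F_EXX = 60 ksi.
Throat t_e = 0.707 × 0.4375 = 0.3093 in.
r_n/Ω = (0.6 × 60 × 0.3093) / 2.0 = 5.568 kip/in.
L_req = P / (r_n/Ω) = 155 / 5.568 = 27.84 in total.
Per side: 27.84 / 2 = 13.92 in.
Round up → use L = 14 in on each side.

L = 14 in on each side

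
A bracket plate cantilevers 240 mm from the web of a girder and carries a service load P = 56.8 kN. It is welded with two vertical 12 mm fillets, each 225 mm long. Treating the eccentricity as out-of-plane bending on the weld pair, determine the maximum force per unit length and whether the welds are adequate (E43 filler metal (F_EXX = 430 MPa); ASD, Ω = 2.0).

f_max ≈ 818 N/mm; adequate

L_w = 2 × 225 = 450 mm; section modulus (unit throat) S = 2 × L²/6 = 16880 mm².
Direct shear f_v = P/L_w = 56.8×10³/450 = 126.2 N/mm.
Moment M = P × e = 56.8×10³ × 240 = 13632000 N·mm; bending f_b = M/S = 807.8 N/mm.
f_max = √(f_v² + f_b²) = √(126.2² + 807.8²) = 817.6 N/mm.
r_n/Ω = (1/2.0) × 0.6 × 430 × (0.707 × 12) = 1094 N/mm → adequate.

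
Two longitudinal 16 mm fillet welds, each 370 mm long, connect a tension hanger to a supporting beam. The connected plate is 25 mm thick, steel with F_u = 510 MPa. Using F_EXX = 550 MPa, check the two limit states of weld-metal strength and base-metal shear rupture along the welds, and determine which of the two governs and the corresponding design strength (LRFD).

t_e = 0.707 × 16 = 11.31 mm; L = 740 mm.
Weld metal: φR_n = 0.75 × 0.6 × 550 × 11.31 × 740 × 10⁻³ = 2072 kN.
Base metal (shear rupture): φR_n = 0.75 × 0.6 × 510 × 25 × 740 × 10⁻³ = 4246 kN.
Governing: weld metal.

φR_n ≈ 2070 kN (weld metal governs)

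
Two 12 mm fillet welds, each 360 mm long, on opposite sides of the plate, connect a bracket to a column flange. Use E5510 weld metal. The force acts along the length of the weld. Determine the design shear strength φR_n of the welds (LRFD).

φR_n ≈ 1510 kN

E55XX → F_EXX = 550 MPa.
Effective throat t_e = 0.707 × 12 = 8.484 mm.
Total length L = 720 mm; A_we = 8.484 × 720 = 6108 mm².
F_nw = 0.6 F_EXX = 0.6 × 550 = 330 MPa.
φR_n = 0.75 × 330 × 6108 × 10⁻³ = 1512 kN.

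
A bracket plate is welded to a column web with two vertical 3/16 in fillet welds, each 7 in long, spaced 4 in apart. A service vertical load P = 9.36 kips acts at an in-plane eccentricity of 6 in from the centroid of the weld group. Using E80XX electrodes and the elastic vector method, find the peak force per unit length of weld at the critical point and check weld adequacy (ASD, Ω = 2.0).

E80XX → F_EXX = 80 ksi.
Total weld length L_w = 14 in. Treat welds as unit-width lines.
Polar moment about centroid: J = 2[d³/12 + d(b/2)²] = 2[7³/12 + 7×2²] = 113.2 in³.
Direct shear f_v = P/L_w = 9.36 / 14 = 0.6686 kip/in (vertical).
Torsion M = P·e = 9.36 × 6 = 56.16 kip·in.
Critical point at (x, y) = (2, 3.5) from centroid. f_tx = M·y/J = 1.737 kip/in; f_ty = M·x/J = 0.9925 kip/in.
Resultant f_max = √[f_tx² + (f_v + f_ty)²] = √[1.737² + (0.6686 + 0.9925)²] = 2.403 kip/in.
Capacity per unit length: r_n/Ω = (1/2.0) × 0.6 × 80 × (0.707 × 0.1875) = 3.181 kip/in.
2.403 ≤ 3.181 → adequate.

f_max ≈ 2.4 kip/in; adequate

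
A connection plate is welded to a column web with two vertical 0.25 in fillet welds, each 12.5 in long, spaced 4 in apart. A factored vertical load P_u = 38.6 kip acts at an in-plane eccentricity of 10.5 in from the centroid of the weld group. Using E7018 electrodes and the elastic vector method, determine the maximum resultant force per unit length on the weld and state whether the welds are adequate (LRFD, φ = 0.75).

E70XX → F_EXX = 70 ksi.
Total weld length L_w = 25 in. Treat welds as unit-width lines.
Polar moment about centroid: J = 2[d³/12 + d(b/2)²] = 2[12.5³/12 + 12.5×2²] = 425.5 in³.
Direct shear f_v = P/L_w = 38.6 / 25 = 1.544 kip/in (vertical).
Torsion M = P·e = 38.6 × 10.5 = 405.3 kip·in.
Critical point at (x, y) = (2, 6.25) from centroid. f_tx = M·y/J = 5.953 kip/in; f_ty = M·x/J = 1.905 kip/in.
Resultant f_max = √[f_tx² + (f_v + f_ty)²] = √[5.953² + (1.544 + 1.905)²] = 6.88 kip/in.
Capacity per unit length: φr_n = 0.75 × 0.6 × 70 × (0.707 × 0.25) = 5.568 kip/in.
6.88 > 5.568 → NOT adequate.

f_max ≈ 6.88 kip/in; NOT adequate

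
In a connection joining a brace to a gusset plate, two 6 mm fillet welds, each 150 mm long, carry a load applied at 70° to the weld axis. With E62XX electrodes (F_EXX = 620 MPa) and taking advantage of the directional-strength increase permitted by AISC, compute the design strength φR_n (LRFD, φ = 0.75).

φR_n ≈ 517 kN

t_e = 0.707 × 6 = 4.242 mm; A_we = 4.242 × 300 = 1273 mm².
Directional factor: 1.0 + 0.5 sin^1.5(70°) = 1.455.
F_nw = 0.6 × 620 × 1.455 = 541.4 MPa.
φR_n = 0.75 × 541.4 × 1273 × 10⁻³ = 516.8 kN.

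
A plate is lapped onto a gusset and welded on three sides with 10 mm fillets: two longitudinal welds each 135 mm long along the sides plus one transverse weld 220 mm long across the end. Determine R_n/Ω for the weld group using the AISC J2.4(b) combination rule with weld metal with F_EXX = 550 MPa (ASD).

R_n/Ω ≈ 653 kN

t_e = 0.707 × 10 = 7.07 mm.
R_nwl = 0.6 × 550 × 7.07 × 270 × 10⁻³ = 629.9 kN (longitudinal, 2 welds).
R_nwt = 0.6 × 550 × 7.07 × 220 × 10⁻³ = 513.3 kN (transverse, base value).
(i) R_nwl + R_nwt = 1143 kN; (ii) 0.85 R_nwl + 1.5 R_nwt = 1305 kN.
R_n = max = 1305 kN [governs: (ii)]; R_n/Ω = 652.7 kN.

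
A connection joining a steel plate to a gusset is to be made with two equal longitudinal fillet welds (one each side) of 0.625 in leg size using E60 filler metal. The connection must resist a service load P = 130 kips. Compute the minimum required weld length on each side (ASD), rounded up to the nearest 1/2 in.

L = 8.5 in on each side

E60XX → F_EXX = 60 ksi.
Throat t_e = 0.707 × 0.625 = 0.4419 in.
r_n/Ω = (0.6 × 60 × 0.4419) / 2.0 = 7.954 kip/in.
L_req = P / (r_n/Ω) = 130 / 7.954 = 16.34 in total.
Per side: 16.34 / 2 = 8.172 in.
Round up → use L = 8.5 in on each side.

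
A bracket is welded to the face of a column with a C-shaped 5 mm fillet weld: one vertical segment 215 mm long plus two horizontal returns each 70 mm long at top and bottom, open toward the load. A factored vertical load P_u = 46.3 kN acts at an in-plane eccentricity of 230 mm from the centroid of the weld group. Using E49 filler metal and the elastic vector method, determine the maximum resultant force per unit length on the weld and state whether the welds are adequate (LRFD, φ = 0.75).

f_max ≈ 568 N/mm; adequate

E49XX → F_EXX = 490 MPa.
Total weld length L_w = 355 mm. Treat welds as unit-width lines.
Centroid: x̄ = 2×70×35 / 355 = 13.8 mm from the vertical weld.
Polar moment about centroid: J = I_x + I_y = [215³/12 + 2×70×107.5²] + [215×13.8² + 2(70³/12 + 70×21.2²)] = 2607000 mm³.
Direct shear f_v = P/L_w = 46.3×10³ / 355 = 130.4 N/mm (vertical).
Torsion M = P·e = 46.3×10³ × 230 = 10649000 N·mm.
Critical point at (x, y) = (56.2, 107.5) from centroid. f_tx = M·y/J = 439.1 N/mm; f_ty = M·x/J = 229.5 N/mm.
Resultant f_max = √[f_tx² + (f_v + f_ty)²] = √[439.1² + (130.4 + 229.5)²] = 567.8 N/mm.
Capacity per unit length: φr_n = 0.75 × 0.6 × 490 × (0.707 × 5) = 779.5 N/mm.
567.8 ≤ 779.5 → adequate.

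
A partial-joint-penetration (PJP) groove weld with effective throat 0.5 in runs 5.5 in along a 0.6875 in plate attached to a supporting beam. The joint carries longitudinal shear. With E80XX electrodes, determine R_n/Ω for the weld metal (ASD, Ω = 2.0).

E80XX → F_EXX = 80 ksi.
Effective throat (given) t_e = 0.5 in.
A_we = 0.5 × 5.5 = 2.75 in².
F_nw = 0.6 F_EXX = 48 ksi.
R_n/Ω = (48 × 2.75) / 2.0 = 66 kips.

R_n/Ω ≈ 66 kips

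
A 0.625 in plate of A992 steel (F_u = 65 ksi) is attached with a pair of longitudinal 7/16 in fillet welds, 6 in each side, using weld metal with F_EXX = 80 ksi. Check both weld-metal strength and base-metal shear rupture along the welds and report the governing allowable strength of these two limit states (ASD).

R_n/Ω ≈ 89.1 kips (weld metal governs)

t_e = 0.707 × 0.4375 = 0.3093 in; L = 12 in.
Weld metal: R_n/Ω = (1/2.0) × 0.6 × 80 × 0.3093 × 12 = 89.08 kips.
Base metal (shear rupture): R_n/Ω = (1/2.0) × 0.6 × 65 × 0.625 × 12 = 146.2 kips.
Governing: weld metal.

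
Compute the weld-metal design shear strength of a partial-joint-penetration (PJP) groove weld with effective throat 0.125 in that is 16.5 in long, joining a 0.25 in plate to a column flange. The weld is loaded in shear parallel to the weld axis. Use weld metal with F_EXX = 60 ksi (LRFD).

φR_n ≈ 55.7 kips

Effective throat (given) t_e = 0.125 in.
A_we = 0.125 × 16.5 = 2.062 in².
F_nw = 0.6 F_EXX = 36 ksi.
φR_n = 0.75 × 36 × 2.062 = 55.69 kips.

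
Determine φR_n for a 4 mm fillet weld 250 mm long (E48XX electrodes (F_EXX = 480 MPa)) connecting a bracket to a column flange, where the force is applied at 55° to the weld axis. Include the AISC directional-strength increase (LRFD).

φR_n ≈ 209 kN

t_e = 0.707 × 4 = 2.828 mm; A_we = 2.828 × 250 = 707 mm².
Directional factor: 1.0 + 0.5 sin^1.5(55°) = 1.371.
F_nw = 0.6 × 480 × 1.371 = 394.8 MPa.
φR_n = 0.75 × 394.8 × 707 × 10⁻³ = 209.3 kN.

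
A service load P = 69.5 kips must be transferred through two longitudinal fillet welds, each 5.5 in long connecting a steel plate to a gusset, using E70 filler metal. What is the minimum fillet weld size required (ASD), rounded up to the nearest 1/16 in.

w = 7/16 in

E70XX → F_EXX = 70 ksi.
Total weld length L = 11 in.
Required throat t_e = P × Ω / (0.6 F_EXX × L) = 69.5 × 2.0 / (0.6 × 70 × 11) = 0.3009 in.
Required leg w = t_e / 0.707 = 0.4256 in → use 7/16 in.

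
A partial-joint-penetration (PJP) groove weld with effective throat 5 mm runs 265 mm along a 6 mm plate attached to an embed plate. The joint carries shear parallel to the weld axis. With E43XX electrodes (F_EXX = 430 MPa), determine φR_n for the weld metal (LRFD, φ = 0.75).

Effective throat (given) t_e = 5 mm.
A_we = 5 × 265 = 1325 mm².
F_nw = 0.6 F_EXX = 258 MPa.
φR_n = 0.75 × 258 × 1325 × 10⁻³ = 256.4 kN.

φR_n ≈ 256 kN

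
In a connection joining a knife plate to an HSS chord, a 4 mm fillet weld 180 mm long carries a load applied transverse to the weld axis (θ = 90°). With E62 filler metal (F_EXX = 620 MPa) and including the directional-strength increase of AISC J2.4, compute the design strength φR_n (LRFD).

φR_n ≈ 213 kN

t_e = 0.707 × 4 = 2.828 mm; A_we = 2.828 × 180 = 509 mm².
Directional factor: 1.0 + 0.5 sin^1.5(90°) = 1.5.
F_nw = 0.6 × 620 × 1.5 = 558 MPa.
φR_n = 0.75 × 558 × 509 × 10⁻³ = 213 kN.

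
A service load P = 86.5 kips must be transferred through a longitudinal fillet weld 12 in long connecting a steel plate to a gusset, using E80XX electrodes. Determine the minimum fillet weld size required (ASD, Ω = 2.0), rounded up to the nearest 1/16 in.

E80XX → F_EXX = 80 ksi.
Total weld length L = 12 in.
Required throat t_e = P × Ω / (0.6 F_EXX × L) = 86.5 × 2.0 / (0.6 × 80 × 12) = 0.3003 in.
Required leg w = t_e / 0.707 = 0.4248 in → use 7/16 in.

w = 7/16 in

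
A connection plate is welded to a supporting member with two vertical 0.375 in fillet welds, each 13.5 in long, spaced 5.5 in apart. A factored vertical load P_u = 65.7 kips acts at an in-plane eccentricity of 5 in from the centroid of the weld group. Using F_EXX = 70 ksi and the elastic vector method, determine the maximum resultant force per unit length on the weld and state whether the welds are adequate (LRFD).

f_max ≈ 5.32 kip/in; adequate

Total weld length L_w = 27 in. Treat welds as unit-width lines.
Polar moment about centroid: J = 2[d³/12 + d(b/2)²] = 2[13.5³/12 + 13.5×2.75²] = 614.2 in³.
Direct shear f_v = P/L_w = 65.7 / 27 = 2.433 kip/in (vertical).
Torsion M = P·e = 65.7 × 5 = 328.5 kip·in.
Critical point at (x, y) = (2.75, 6.75) from centroid. f_tx = M·y/J = 3.61 kip/in; f_ty = M·x/J = 1.471 kip/in.
Resultant f_max = √[f_tx² + (f_v + f_ty)²] = √[3.61² + (2.433 + 1.471)²] = 5.317 kip/in.
Capacity per unit length: φr_n = 0.75 × 0.6 × 70 × (0.707 × 0.375) = 8.351 kip/in.
5.317 ≤ 8.351 → adequate.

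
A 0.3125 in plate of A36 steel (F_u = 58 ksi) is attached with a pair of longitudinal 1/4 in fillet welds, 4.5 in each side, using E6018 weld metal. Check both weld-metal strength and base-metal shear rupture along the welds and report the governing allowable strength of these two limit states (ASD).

R_n/Ω ≈ 28.6 kip (weld metal governs)

E60XX → F_EXX = 60 ksi.
t_e = 0.707 × 0.25 = 0.1767 in; L = 9 in.
Weld metal: R_n/Ω = (1/2.0) × 0.6 × 60 × 0.1767 × 9 = 28.63 kip.
Base metal (shear rupture): R_n/Ω = (1/2.0) × 0.6 × 58 × 0.3125 × 9 = 48.94 kip.
Governing: weld metal.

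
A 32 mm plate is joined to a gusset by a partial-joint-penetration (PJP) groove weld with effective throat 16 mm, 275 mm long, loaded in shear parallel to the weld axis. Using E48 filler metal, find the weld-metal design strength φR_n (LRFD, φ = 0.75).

φR_n ≈ 950 kN

E48XX → F_EXX = 480 MPa.
Effective throat (given) t_e = 16 mm.
A_we = 16 × 275 = 4400 mm².
F_nw = 0.6 F_EXX = 288 MPa.
φR_n = 0.75 × 288 × 4400 × 10⁻³ = 950.4 kN.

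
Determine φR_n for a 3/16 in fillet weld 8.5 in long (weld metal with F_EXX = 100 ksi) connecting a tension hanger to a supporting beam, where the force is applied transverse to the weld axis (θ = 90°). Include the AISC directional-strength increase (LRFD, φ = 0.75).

t_e = 0.707 × 0.1875 = 0.1326 in; A_we = 0.1326 × 8.5 = 1.127 in².
Directional factor: 1.0 + 0.5 sin^1.5(90°) = 1.5.
F_nw = 0.6 × 100 × 1.5 = 90 ksi.
φR_n = 0.75 × 90 × 1.127 = 76.06 kips.

φR_n ≈ 76.1 kips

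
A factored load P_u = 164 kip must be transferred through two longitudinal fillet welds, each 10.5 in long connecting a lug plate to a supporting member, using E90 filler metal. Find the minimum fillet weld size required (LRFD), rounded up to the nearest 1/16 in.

w = 5/16 in

E90XX → F_EXX = 90 ksi.
Total weld length L = 21 in.
Required throat t_e = P_u / (φ × 0.6 F_EXX × L) = 164 / (0.75 × 0.6 × 90 × 21) = 0.1928 in.
Required leg w = t_e / 0.707 = 0.2727 in → use 5/16 in.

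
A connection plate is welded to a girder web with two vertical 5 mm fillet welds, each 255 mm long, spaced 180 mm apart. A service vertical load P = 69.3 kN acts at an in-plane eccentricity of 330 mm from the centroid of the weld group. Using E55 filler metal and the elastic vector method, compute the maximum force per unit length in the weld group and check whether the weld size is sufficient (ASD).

f_max ≈ 606 N/mm; NOT adequate

E55XX → F_EXX = 550 MPa.
Total weld length L_w = 510 mm. Treat welds as unit-width lines.
Polar moment about centroid: J = 2[d³/12 + d(b/2)²] = 2[255³/12 + 255×90²] = 6895000 mm³.
Direct shear f_v = P/L_w = 69.3×10³ / 510 = 135.9 N/mm (vertical).
Torsion M = P·e = 69.3×10³ × 330 = 22869000 N·mm.
Critical point at (x, y) = (90, 127.5) from centroid. f_tx = M·y/J = 422.9 N/mm; f_ty = M·x/J = 298.5 N/mm.
Resultant f_max = √[f_tx² + (f_v + f_ty)²] = √[422.9² + (135.9 + 298.5)²] = 606.3 N/mm.
Capacity per unit length: r_n/Ω = (1/2.0) × 0.6 × 550 × (0.707 × 5) = 583.3 N/mm.
606.3 > 583.3 → NOT adequate.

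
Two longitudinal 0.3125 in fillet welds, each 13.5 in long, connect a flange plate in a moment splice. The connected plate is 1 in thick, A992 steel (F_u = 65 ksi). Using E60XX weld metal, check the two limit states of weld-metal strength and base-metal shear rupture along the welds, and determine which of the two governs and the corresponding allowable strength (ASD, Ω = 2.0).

R_n/Ω ≈ 107 kips (weld metal governs)

E60XX → F_EXX = 60 ksi.
t_e = 0.707 × 0.3125 = 0.2209 in; L = 27 in.
Weld metal: R_n/Ω = (1/2.0) × 0.6 × 60 × 0.2209 × 27 = 107.4 kips.
Base metal (shear rupture): R_n/Ω = (1/2.0) × 0.6 × 65 × 1 × 27 = 526.5 kips.
Governing: weld metal.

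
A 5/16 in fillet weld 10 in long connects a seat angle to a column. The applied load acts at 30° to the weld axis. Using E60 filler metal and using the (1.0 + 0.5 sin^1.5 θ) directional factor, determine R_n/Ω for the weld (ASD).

E60XX → F_EXX = 60 ksi.
t_e = 0.707 × 0.3125 = 0.2209 in; A_we = 0.2209 × 10 = 2.209 in².
Directional factor: 1.0 + 0.5 sin^1.5(30°) = 1.177.
F_nw = 0.6 × 60 × 1.177 = 42.36 ksi.
R_n/Ω = (42.36 × 2.209) / 2.0 = 46.8 kips.

R_n/Ω ≈ 46.8 kips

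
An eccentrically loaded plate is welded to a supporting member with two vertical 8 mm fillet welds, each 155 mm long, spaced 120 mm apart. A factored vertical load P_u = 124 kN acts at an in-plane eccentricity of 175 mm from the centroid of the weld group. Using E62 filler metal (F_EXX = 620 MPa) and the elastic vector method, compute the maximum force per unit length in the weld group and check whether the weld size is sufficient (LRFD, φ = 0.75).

Total weld length L_w = 310 mm. Treat welds as unit-width lines.
Polar moment about centroid: J = 2[d³/12 + d(b/2)²] = 2[155³/12 + 155×60²] = 1737000 mm³.
Direct shear f_v = P/L_w = 124×10³ / 310 = 400 N/mm (vertical).
Torsion M = P·e = 124×10³ × 175 = 21700000 N·mm.
Critical point at (x, y) = (60, 77.5) from centroid. f_tx = M·y/J = 968.4 N/mm; f_ty = M·x/J = 749.7 N/mm.
Resultant f_max = √[f_tx² + (f_v + f_ty)²] = √[968.4² + (400 + 749.7)²] = 1503 N/mm.
Capacity per unit length: φr_n = 0.75 × 0.6 × 620 × (0.707 × 8) = 1578 N/mm.
1503 ≤ 1578 → adequate.

f_max ≈ 1500 N/mm; adequate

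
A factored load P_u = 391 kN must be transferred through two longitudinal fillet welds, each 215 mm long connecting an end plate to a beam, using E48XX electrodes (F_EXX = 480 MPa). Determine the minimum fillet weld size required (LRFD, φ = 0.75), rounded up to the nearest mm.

w = 6 mm

Total weld length L = 430 mm.
Required throat t_e = P_u / (φ × 0.6 F_EXX × L) = 391 / (0.75 × 0.6 × 480 × 430 × 10⁻³) = 4.21 mm.
Required leg w = t_e / 0.707 = 5.954 mm → use 6 mm.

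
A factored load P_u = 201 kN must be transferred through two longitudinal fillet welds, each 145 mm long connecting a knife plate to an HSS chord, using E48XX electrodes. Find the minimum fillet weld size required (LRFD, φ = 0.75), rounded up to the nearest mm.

E48XX → F_EXX = 480 MPa.
Total weld length L = 290 mm.
Required throat t_e = P_u / (φ × 0.6 F_EXX × L) = 201 / (0.75 × 0.6 × 480 × 290 × 10⁻³) = 3.209 mm.
Required leg w = t_e / 0.707 = 4.539 mm → use 5 mm.

w = 5 mm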